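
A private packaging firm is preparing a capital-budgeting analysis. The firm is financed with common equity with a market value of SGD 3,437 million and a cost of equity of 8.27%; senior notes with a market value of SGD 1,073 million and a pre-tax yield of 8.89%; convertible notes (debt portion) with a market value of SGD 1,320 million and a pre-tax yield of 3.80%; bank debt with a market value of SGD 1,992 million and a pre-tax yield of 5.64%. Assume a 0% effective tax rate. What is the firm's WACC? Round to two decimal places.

Total capital V = 3437 + 1073 + 1320 + 1992 = 7822.
Equity: weight = 3437/7822 = 0.4394; cost = 8.27%.
Senior notes: weight = 1073/7822 = 0.1372; after-tax cost = 8.89% × (1 − 0%) = 8.8900%.
Convertible notes (debt portion): weight = 1320/7822 = 0.1688; after-tax cost = 3.8% × (1 − 0%) = 3.8000%.
Bank debt: weight = 1992/7822 = 0.2547; after-tax cost = 5.64% × (1 − 0%) = 5.6400%.
WACC = 0.4394 × 8.2700% + 0.1372 × 8.8900% + 0.1688 × 3.8000% + 0.2547 × 5.6400% = 6.9309%.

6.93%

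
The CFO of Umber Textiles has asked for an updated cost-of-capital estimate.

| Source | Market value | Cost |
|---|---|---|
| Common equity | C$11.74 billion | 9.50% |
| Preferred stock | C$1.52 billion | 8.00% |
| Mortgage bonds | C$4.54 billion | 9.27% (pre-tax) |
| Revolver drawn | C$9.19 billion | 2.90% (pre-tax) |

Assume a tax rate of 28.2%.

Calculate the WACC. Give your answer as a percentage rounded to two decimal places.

Total capital V = 11.74 + 1.52 + 4.54 + 9.19 = 26.99.
Equity: weight = 11.74/26.99 = 0.4350; cost = 9.5%.
Preferred: weight = 1.52/26.99 = 0.0563; cost = 8%.
Mortgage bonds: weight = 4.54/26.99 = 0.1682; after-tax cost = 9.27% × (1 − 28.2%) = 6.6559%.
Revolver drawn: weight = 9.19/26.99 = 0.3405; after-tax cost = 2.9% × (1 − 28.2%) = 2.0822%.
WACC = 0.4350 × 9.5000% + 0.0563 × 8.0000% + 0.1682 × 6.6559% + 0.3405 × 2.0822% = 6.4114%.

6.41%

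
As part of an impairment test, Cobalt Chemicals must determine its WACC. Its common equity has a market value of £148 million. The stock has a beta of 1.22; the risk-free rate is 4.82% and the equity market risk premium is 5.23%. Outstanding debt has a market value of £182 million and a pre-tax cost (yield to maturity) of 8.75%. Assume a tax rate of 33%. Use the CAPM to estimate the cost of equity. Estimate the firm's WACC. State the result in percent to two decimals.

8.26%

Cost of equity via CAPM: Re = 4.82% + 1.22 × 5.23% = 11.2006%.
Total capital V = 148 + 182 = 330.
Equity: weight = 148/330 = 0.4485; cost = 11.2006%.
Debt: weight = 182/330 = 0.5515; after-tax cost = 8.75% × (1 − 33%) = 5.8625%.
WACC = 0.4485 × 11.2006% + 0.5515 × 5.8625% = 8.2566%.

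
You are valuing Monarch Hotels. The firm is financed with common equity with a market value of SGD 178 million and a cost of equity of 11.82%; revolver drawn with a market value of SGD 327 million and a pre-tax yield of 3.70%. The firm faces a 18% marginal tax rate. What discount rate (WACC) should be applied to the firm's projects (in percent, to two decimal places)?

6.13%

Total capital V = 178 + 327 = 505.
Equity: weight = 178/505 = 0.3525; cost = 11.82%.
Revolver drawn: weight = 327/505 = 0.6475; after-tax cost = 3.7% × (1 − 18%) = 3.0340%.
WACC = 0.3525 × 11.8200% + 0.6475 × 3.0340% = 6.1308%.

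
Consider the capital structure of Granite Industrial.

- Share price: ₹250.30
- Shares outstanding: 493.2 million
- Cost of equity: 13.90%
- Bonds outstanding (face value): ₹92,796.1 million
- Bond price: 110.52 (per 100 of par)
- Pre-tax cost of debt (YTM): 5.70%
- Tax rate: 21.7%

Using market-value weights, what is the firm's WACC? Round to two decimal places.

9.62%

Market value of equity E = 250.3 × 493.2m = 123447.96m. Market value of debt D = 92796.1m × 110.52/100 = 102558.24972m.
Total capital V = 123447.96 + 102558.24972 = 226006.20972.
Equity: weight = 123447.96/226006.20972 = 0.5462; cost = 13.9%.
Bonds outstanding: weight = 102558.24972/226006.20972 = 0.4538; after-tax cost = 5.7% × (1 − 21.7%) = 4.4631%.
WACC = 0.5462 × 13.9000% + 0.4538 × 4.4631% = 9.6177%.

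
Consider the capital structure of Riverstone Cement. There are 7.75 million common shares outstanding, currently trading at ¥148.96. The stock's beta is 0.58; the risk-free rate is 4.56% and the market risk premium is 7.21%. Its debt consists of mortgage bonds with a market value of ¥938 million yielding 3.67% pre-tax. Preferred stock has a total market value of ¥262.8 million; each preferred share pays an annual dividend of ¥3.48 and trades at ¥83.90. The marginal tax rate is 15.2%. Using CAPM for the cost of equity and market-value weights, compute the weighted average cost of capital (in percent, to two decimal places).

5.99%

Cost of equity via CAPM: Re = 4.56% + 0.58 × 7.21% = 8.7418%.
Cost of preferred: Rp = 3.48 / 83.9 = 4.1478%.
Market value of equity E = 148.96 × 7.75m = 1154.44m.
Total capital V = 1154.44 + 262.8 + 938 = 2355.24.
Equity: weight = 1154.44/2355.24 = 0.4902; cost = 8.7418%.
Preferred: weight = 262.8/2355.24 = 0.1116; cost = 4.1478%.
Mortgage bonds: weight = 938/2355.24 = 0.3983; after-tax cost = 3.67% × (1 − 15.2%) = 3.1122%.
WACC = 0.4902 × 8.7418% + 0.1116 × 4.1478% + 0.3983 × 3.1122% = 5.9871%.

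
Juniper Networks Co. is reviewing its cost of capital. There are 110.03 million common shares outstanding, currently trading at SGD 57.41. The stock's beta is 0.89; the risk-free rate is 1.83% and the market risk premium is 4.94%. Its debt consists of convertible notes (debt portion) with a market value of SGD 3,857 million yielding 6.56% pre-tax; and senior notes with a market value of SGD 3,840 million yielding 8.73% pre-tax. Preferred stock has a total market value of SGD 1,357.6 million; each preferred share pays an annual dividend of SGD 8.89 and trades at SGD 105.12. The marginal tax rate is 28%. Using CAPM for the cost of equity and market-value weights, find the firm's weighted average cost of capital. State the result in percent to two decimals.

Cost of equity via CAPM: Re = 1.83% + 0.89 × 4.94% = 6.2266%.
Cost of preferred: Rp = 8.89 / 105.12 = 8.4570%.
Market value of equity E = 57.41 × 110.03m = 6316.8223m.
Total capital V = 6316.8223 + 1357.6 + 3857 + 3840 = 15371.4223.
Equity: weight = 6316.8223/15371.4223 = 0.4109; cost = 6.2266%.
Preferred: weight = 1357.6/15371.4223 = 0.0883; cost = 8.457%.
Convertible notes (debt portion): weight = 3857/15371.4223 = 0.2509; after-tax cost = 6.56% × (1 − 28%) = 4.7232%.
Senior notes: weight = 3840/15371.4223 = 0.2498; after-tax cost = 8.73% × (1 − 28%) = 6.2856%.
WACC = 0.4109 × 6.2266% + 0.0883 × 8.4570% + 0.2509 × 4.7232% + 0.2498 × 6.2856% = 6.0611%.

6.06%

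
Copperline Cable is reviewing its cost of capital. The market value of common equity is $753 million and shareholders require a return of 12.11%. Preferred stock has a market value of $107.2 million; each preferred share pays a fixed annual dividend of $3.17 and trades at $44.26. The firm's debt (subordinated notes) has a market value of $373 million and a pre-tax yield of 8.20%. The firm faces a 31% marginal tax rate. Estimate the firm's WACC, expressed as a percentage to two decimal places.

9.73%

Cost of preferred: Rp = 3.17 / 44.26 = 7.1622%.
Total capital V = 753 + 107.2 + 373 = 1233.2.
Equity: weight = 753/1233.2 = 0.6106; cost = 12.11%.
Preferred: weight = 107.2/1233.2 = 0.0869; cost = 7.1622%.
Subordinated notes: weight = 373/1233.2 = 0.3025; after-tax cost = 8.2% × (1 − 31%) = 5.6580%.
WACC = 0.6106 × 12.1100% + 0.0869 × 7.1622% + 0.3025 × 5.6580% = 9.7284%.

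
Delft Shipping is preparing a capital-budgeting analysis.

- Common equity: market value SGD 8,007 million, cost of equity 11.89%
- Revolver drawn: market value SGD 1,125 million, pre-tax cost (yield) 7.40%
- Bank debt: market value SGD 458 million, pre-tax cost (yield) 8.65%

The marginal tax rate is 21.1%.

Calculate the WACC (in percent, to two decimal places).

Total capital V = 8007 + 1125 + 458 = 9590.
Equity: weight = 8007/9590 = 0.8349; cost = 11.89%.
Revolver drawn: weight = 1125/9590 = 0.1173; after-tax cost = 7.4% × (1 − 21.1%) = 5.8386%.
Bank debt: weight = 458/9590 = 0.0478; after-tax cost = 8.65% × (1 − 21.1%) = 6.8248%.
WACC = 0.8349 × 11.8900% + 0.1173 × 5.8386% + 0.0478 × 6.8248% = 10.9382%.

10.94%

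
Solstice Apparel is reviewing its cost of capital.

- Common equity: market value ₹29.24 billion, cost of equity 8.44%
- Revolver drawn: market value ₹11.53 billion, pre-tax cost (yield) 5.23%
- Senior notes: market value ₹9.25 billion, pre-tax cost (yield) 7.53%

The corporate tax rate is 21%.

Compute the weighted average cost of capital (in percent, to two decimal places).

Total capital V = 29.24 + 11.53 + 9.25 = 50.02.
Equity: weight = 29.24/50.02 = 0.5846; cost = 8.44%.
Revolver drawn: weight = 11.53/50.02 = 0.2305; after-tax cost = 5.23% × (1 − 21%) = 4.1317%.
Senior notes: weight = 9.25/50.02 = 0.1849; after-tax cost = 7.53% × (1 − 21%) = 5.9487%.
WACC = 0.5846 × 8.4400% + 0.2305 × 4.1317% + 0.1849 × 5.9487% = 6.9862%.

6.99%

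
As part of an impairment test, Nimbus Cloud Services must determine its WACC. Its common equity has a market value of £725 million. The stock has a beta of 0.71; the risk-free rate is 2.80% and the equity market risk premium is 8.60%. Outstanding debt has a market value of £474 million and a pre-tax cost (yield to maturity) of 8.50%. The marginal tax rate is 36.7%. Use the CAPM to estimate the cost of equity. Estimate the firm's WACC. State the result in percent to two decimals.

7.51%

Cost of equity via CAPM: Re = 2.8% + 0.71 × 8.6% = 8.9060%.
Total capital V = 725 + 474 = 1199.
Equity: weight = 725/1199 = 0.6047; cost = 8.906%.
Debt: weight = 474/1199 = 0.3953; after-tax cost = 8.5% × (1 − 36.7%) = 5.3805%.
WACC = 0.6047 × 8.9060% + 0.3953 × 5.3805% = 7.5123%.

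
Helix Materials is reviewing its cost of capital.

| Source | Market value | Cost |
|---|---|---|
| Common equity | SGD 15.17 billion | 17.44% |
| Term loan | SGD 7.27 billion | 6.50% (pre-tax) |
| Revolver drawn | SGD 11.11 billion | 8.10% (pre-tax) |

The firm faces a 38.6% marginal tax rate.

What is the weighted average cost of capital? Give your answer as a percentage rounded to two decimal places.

Total capital V = 15.17 + 7.27 + 11.11 = 33.55.
Equity: weight = 15.17/33.55 = 0.4522; cost = 17.44%.
Term loan: weight = 7.27/33.55 = 0.2167; after-tax cost = 6.5% × (1 − 38.6%) = 3.9910%.
Revolver drawn: weight = 11.11/33.55 = 0.3311; after-tax cost = 8.1% × (1 − 38.6%) = 4.9734%.
WACC = 0.4522 × 17.4400% + 0.2167 × 3.9910% + 0.3311 × 4.9734% = 10.3974%.

10.40%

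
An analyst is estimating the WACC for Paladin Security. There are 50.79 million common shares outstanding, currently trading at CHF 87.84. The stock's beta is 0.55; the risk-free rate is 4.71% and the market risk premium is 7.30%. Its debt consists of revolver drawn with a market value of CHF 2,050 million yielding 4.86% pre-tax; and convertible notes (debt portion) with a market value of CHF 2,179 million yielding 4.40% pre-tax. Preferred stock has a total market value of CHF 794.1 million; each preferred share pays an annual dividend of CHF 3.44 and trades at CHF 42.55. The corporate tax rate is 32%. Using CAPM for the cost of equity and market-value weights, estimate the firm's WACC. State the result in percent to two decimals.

Cost of equity via CAPM: Re = 4.71% + 0.55 × 7.3% = 8.7250%.
Cost of preferred: Rp = 3.44 / 42.55 = 8.0846%.
Market value of equity E = 87.84 × 50.79m = 4461.3936m.
Total capital V = 4461.3936 + 794.1 + 2050 + 2179 = 9484.4936.
Equity: weight = 4461.3936/9484.4936 = 0.4704; cost = 8.725%.
Preferred: weight = 794.1/9484.4936 = 0.0837; cost = 8.0846%.
Revolver drawn: weight = 2050/9484.4936 = 0.2161; after-tax cost = 4.86% × (1 − 32%) = 3.3048%.
Convertible notes (debt portion): weight = 2179/9484.4936 = 0.2297; after-tax cost = 4.4% × (1 − 32%) = 2.9920%.
WACC = 0.4704 × 8.7250% + 0.0837 × 8.0846% + 0.2161 × 3.3048% + 0.2297 × 2.9920% = 6.1827%.

6.18%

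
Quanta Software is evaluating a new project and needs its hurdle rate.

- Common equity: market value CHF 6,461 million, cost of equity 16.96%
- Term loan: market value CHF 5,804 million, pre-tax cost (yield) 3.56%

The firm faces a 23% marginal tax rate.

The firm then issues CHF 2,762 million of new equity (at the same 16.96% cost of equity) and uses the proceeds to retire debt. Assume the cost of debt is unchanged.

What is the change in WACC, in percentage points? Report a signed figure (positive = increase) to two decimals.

Current WACC:
Total capital V = 6461 + 5804 = 12265.
Equity: weight = 6461/12265 = 0.5268; cost = 16.96%.
Term loan: weight = 5804/12265 = 0.4732; after-tax cost = 3.56% × (1 − 23%) = 2.7412%.
WACC = 0.5268 × 16.9600% + 0.4732 × 2.7412% = 10.2314%.
After the change:
Total capital V = 9223 + 3042 = 12265.
Equity: weight = 9223/12265 = 0.7520; cost = 16.96%.
Term loan: weight = 3042/12265 = 0.2480; after-tax cost = 3.56% × (1 − 23%) = 2.7412%.
WACC = 0.7520 × 16.9600% + 0.2480 × 2.7412% = 13.4334%.
Change in WACC = 13.4334% − 10.2314% = 3.2020 pp.

+3.20 pp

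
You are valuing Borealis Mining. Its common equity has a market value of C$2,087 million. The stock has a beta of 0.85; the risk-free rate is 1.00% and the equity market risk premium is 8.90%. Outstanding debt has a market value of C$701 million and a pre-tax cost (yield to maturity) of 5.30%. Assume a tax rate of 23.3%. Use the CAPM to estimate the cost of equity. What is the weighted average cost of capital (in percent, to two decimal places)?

Cost of equity via CAPM: Re = 1.0% + 0.85 × 8.9% = 8.5650%.
Total capital V = 2087 + 701 = 2788.
Equity: weight = 2087/2788 = 0.7486; cost = 8.565%.
Debt: weight = 701/2788 = 0.2514; after-tax cost = 5.3% × (1 − 23.3%) = 4.0651%.
WACC = 0.7486 × 8.5650% + 0.2514 × 4.0651% = 7.4336%.

7.43%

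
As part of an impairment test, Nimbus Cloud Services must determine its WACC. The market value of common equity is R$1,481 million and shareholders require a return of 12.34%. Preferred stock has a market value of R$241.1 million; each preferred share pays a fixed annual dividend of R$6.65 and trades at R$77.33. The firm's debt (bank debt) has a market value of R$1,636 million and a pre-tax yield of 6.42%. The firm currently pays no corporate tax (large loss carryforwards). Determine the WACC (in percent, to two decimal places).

9.19%

Cost of preferred: Rp = 6.65 / 77.33 = 8.5995%.
Total capital V = 1481 + 241.1 + 1636 = 3358.1.
Equity: weight = 1481/3358.1 = 0.4410; cost = 12.34%.
Preferred: weight = 241.1/3358.1 = 0.0718; cost = 8.5995%.
Bank debt: weight = 1636/3358.1 = 0.4872; after-tax cost = 6.42% × (1 − 0%) = 6.4200%.
WACC = 0.4410 × 12.3400% + 0.0718 × 8.5995% + 0.4872 × 6.4200% = 9.1873%.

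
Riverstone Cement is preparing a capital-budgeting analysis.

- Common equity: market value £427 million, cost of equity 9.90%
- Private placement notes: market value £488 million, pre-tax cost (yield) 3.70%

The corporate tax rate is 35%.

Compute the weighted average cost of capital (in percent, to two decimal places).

Total capital V = 427 + 488 = 915.
Equity: weight = 427/915 = 0.4667; cost = 9.9%.
Private placement notes: weight = 488/915 = 0.5333; after-tax cost = 3.7% × (1 − 35%) = 2.4050%.
WACC = 0.4667 × 9.9000% + 0.5333 × 2.4050% = 5.9027%.

5.90%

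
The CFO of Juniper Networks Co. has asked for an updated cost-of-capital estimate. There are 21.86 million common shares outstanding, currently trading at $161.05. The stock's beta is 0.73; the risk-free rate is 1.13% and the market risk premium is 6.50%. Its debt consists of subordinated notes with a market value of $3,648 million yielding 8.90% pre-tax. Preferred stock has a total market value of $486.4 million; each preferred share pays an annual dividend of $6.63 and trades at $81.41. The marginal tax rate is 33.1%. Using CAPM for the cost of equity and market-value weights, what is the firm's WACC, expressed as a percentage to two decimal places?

Cost of equity via CAPM: Re = 1.13% + 0.73 × 6.5% = 5.8750%.
Cost of preferred: Rp = 6.63 / 81.41 = 8.1440%.
Market value of equity E = 161.05 × 21.86m = 3520.553m.
Total capital V = 3520.553 + 486.4 + 3648 = 7654.953.
Equity: weight = 3520.553/7654.953 = 0.4599; cost = 5.875%.
Preferred: weight = 486.4/7654.953 = 0.0635; cost = 8.144%.
Subordinated notes: weight = 3648/7654.953 = 0.4766; after-tax cost = 8.9% × (1 − 33.1%) = 5.9541%.
WACC = 0.4599 × 5.8750% + 0.0635 × 8.1440% + 0.4766 × 5.9541% = 6.0569%.

6.06%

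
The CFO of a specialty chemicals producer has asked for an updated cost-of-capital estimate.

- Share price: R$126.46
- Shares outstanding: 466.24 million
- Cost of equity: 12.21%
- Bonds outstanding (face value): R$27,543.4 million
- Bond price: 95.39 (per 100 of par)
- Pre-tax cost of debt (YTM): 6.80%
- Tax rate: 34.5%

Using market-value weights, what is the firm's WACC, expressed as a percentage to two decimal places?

9.82%

Market value of equity E = 126.46 × 466.24m = 58960.7104m. Market value of debt D = 27543.4m × 95.39/100 = 26273.64926m.
Total capital V = 58960.7104 + 26273.64926 = 85234.35966.
Equity: weight = 58960.7104/85234.35966 = 0.6917; cost = 12.21%.
Bonds outstanding: weight = 26273.64926/85234.35966 = 0.3083; after-tax cost = 6.8% × (1 − 34.5%) = 4.4540%.
WACC = 0.6917 × 12.2100% + 0.3083 × 4.4540% = 9.8192%.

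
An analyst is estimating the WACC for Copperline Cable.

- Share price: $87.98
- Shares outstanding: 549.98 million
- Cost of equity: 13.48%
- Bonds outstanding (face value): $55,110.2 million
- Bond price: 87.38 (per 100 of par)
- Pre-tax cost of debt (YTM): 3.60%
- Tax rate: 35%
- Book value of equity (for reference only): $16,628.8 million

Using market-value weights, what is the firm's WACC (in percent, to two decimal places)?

Market value of equity E = 87.98 × 549.98m = 48387.2404m. Market value of debt D = 55110.2m × 87.38/100 = 48155.29276m.
Total capital V = 48387.2404 + 48155.29276 = 96542.53316.
Equity: weight = 48387.2404/96542.53316 = 0.5012; cost = 13.48%.
Bonds outstanding: weight = 48155.29276/96542.53316 = 0.4988; after-tax cost = 3.6% × (1 − 35%) = 2.3400%.
WACC = 0.5012 × 13.4800% + 0.4988 × 2.3400% = 7.9234%.

7.92%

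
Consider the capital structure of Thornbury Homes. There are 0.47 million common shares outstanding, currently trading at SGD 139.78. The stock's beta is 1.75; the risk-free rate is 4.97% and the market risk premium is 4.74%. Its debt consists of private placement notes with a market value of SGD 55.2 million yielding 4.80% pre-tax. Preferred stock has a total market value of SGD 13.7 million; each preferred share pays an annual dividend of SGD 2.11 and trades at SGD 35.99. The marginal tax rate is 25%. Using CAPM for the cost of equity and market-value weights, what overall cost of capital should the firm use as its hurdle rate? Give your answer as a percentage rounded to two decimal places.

8.55%

Cost of equity via CAPM: Re = 4.97% + 1.75 × 4.74% = 13.2650%.
Cost of preferred: Rp = 2.11 / 35.99 = 5.8627%.
Market value of equity E = 139.78 × 0.47m = 65.6966m.
Total capital V = 65.6966 + 13.7 + 55.2 = 134.5966.
Equity: weight = 65.6966/134.5966 = 0.4881; cost = 13.265%.
Preferred: weight = 13.7/134.5966 = 0.1018; cost = 5.8627%.
Private placement notes: weight = 55.2/134.5966 = 0.4101; after-tax cost = 4.8% × (1 − 25%) = 3.6000%.
WACC = 0.4881 × 13.2650% + 0.1018 × 5.8627% + 0.4101 × 3.6000% = 8.5478%.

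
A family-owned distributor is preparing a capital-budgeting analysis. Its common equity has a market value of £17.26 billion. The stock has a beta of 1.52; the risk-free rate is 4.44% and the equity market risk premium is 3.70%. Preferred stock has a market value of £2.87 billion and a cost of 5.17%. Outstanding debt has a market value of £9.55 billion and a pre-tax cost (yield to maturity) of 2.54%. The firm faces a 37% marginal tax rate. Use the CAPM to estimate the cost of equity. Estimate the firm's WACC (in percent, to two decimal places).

6.87%

Cost of equity via CAPM: Re = 4.44% + 1.52 × 3.7% = 10.0640%.
Total capital V = 17.26 + 2.87 + 9.55 = 29.68.
Equity: weight = 17.26/29.68 = 0.5815; cost = 10.064%.
Preferred: weight = 2.87/29.68 = 0.0967; cost = 5.17%.
Debt: weight = 9.55/29.68 = 0.3218; after-tax cost = 2.54% × (1 − 37%) = 1.6002%.
WACC = 0.5815 × 10.0640% + 0.0967 × 5.1700% + 0.3218 × 1.6002% = 6.8674%.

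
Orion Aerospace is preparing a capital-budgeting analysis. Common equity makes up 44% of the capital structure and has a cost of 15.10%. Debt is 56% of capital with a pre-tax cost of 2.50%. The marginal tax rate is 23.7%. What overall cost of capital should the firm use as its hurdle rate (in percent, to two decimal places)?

After-tax cost of debt = 2.5% × (1 − 23.7%) = 1.9075%.
WACC = 0.440 × 15.1000% + 0.560 × 1.9075% = 7.7122%.

7.71%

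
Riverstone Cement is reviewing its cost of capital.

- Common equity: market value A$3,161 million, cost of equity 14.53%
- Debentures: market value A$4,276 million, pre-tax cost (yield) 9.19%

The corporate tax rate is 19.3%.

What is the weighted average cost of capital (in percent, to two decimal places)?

Total capital V = 3161 + 4276 = 7437.
Equity: weight = 3161/7437 = 0.4250; cost = 14.53%.
Debentures: weight = 4276/7437 = 0.5750; after-tax cost = 9.19% × (1 − 19.3%) = 7.4163%.
WACC = 0.4250 × 14.5300% + 0.5750 × 7.4163% = 10.4399%.

10.44%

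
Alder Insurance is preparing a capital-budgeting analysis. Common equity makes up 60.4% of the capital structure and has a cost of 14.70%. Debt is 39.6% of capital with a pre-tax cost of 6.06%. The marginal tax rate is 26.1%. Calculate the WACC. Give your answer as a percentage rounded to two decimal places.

10.65%

After-tax cost of debt = 6.06% × (1 − 26.1%) = 4.4783%.
WACC = 0.604 × 14.7000% + 0.396 × 4.4783% = 10.6522%.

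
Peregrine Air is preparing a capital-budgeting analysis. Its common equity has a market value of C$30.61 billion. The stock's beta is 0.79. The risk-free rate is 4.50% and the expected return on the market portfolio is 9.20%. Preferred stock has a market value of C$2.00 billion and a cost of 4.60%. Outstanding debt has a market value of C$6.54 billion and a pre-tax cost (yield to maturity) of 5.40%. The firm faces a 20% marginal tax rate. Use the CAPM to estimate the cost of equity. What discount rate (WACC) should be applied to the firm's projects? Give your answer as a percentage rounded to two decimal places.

Market risk premium = 9.2% − 4.5% = 4.7%.
Cost of equity via CAPM: Re = 4.5% + 0.79 × 4.7% = 8.2130%.
Total capital V = 30.61 + 2 + 6.54 = 39.15.
Equity: weight = 30.61/39.15 = 0.7819; cost = 8.213%.
Preferred: weight = 2/39.15 = 0.0511; cost = 4.6%.
Debt: weight = 6.54/39.15 = 0.1670; after-tax cost = 5.4% × (1 − 20%) = 4.3200%.
WACC = 0.7819 × 8.2130% + 0.0511 × 4.6000% + 0.1670 × 4.3200% = 7.3781%.

7.38%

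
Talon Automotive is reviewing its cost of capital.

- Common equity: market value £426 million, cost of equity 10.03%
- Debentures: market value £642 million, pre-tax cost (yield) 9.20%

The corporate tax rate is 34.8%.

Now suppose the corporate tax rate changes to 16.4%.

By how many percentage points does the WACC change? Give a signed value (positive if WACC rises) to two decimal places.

+1.02 pp

Current WACC:
Total capital V = 426 + 642 = 1068.
Equity: weight = 426/1068 = 0.3989; cost = 10.03%.
Debentures: weight = 642/1068 = 0.6011; after-tax cost = 9.2% × (1 − 34.8%) = 5.9984%.
WACC = 0.3989 × 10.0300% + 0.6011 × 5.9984% = 7.6065%.
After the change:
Total capital V = 426 + 642 = 1068.
Equity: weight = 426/1068 = 0.3989; cost = 10.03%.
Debentures: weight = 642/1068 = 0.6011; after-tax cost = 9.2% × (1 − 16.4%) = 7.6912%.
WACC = 0.3989 × 10.0300% + 0.6011 × 7.6912% = 8.6241%.
Change in WACC = 8.6241% − 7.6065% = 1.0176 pp.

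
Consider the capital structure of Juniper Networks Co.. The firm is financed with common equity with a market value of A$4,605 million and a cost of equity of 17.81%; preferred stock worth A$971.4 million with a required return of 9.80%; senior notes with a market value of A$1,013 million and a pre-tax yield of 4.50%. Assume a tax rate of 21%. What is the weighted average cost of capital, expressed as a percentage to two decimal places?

14.44%

Total capital V = 4605 + 971.4 + 1013 = 6589.4.
Equity: weight = 4605/6589.4 = 0.6988; cost = 17.81%.
Preferred: weight = 971.4/6589.4 = 0.1474; cost = 9.8%.
Senior notes: weight = 1013/6589.4 = 0.1537; after-tax cost = 4.5% × (1 − 21%) = 3.5550%.
WACC = 0.6988 × 17.8100% + 0.1474 × 9.8000% + 0.1537 × 3.5550% = 14.4377%.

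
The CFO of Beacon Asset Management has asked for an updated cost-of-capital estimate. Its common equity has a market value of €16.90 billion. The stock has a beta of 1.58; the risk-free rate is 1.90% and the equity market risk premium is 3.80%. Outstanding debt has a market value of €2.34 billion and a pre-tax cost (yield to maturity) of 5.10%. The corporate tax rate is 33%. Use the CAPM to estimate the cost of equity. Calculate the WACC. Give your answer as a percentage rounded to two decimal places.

7.36%

Cost of equity via CAPM: Re = 1.9% + 1.58 × 3.8% = 7.9040%.
Total capital V = 16.9 + 2.34 = 19.24.
Equity: weight = 16.9/19.24 = 0.8784; cost = 7.904%.
Debt: weight = 2.34/19.24 = 0.1216; after-tax cost = 5.1% × (1 − 33%) = 3.4170%.
WACC = 0.8784 × 7.9040% + 0.1216 × 3.4170% = 7.3583%.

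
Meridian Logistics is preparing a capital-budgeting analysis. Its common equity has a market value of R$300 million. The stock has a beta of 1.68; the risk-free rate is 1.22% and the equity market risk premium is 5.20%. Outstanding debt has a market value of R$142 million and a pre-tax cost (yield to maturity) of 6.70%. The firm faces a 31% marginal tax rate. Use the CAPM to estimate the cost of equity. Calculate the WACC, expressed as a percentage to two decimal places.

Cost of equity via CAPM: Re = 1.22% + 1.68 × 5.2% = 9.9560%.
Total capital V = 300 + 142 = 442.
Equity: weight = 300/442 = 0.6787; cost = 9.956%.
Debt: weight = 142/442 = 0.3213; after-tax cost = 6.7% × (1 − 31%) = 4.6230%.
WACC = 0.6787 × 9.9560% + 0.3213 × 4.6230% = 8.2427%.

8.24%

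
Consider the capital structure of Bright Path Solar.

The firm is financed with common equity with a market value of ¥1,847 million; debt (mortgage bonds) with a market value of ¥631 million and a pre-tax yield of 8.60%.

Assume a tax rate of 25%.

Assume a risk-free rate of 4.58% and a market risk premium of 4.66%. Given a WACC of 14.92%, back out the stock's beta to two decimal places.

Total capital V = 1847 + 631 = 2478.
Equity weight = 1847/2478 = 0.7454.
Mortgage bonds weight = 631/2478 = 0.2546.
Debt contribution = 0.2546 × 8.6% × (1 − 25%) = 1.6424%.
Required equity contribution = 14.92% − 1.6424% = 13.2776%  ⇒  Re = 17.8136%.
CAPM: 17.8136% = 4.58% + β × 4.66%  ⇒  β = 2.8398.

2.84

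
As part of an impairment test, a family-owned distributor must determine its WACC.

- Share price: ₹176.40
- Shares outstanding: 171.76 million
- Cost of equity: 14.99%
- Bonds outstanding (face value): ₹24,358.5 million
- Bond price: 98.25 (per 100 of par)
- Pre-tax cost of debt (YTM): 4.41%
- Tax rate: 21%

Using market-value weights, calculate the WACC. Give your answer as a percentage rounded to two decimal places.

9.91%

Market value of equity E = 176.4 × 171.76m = 30298.464m. Market value of debt D = 24358.5m × 98.25/100 = 23932.22625m.
Total capital V = 30298.464 + 23932.22625 = 54230.69025.
Equity: weight = 30298.464/54230.69025 = 0.5587; cost = 14.99%.
Bonds outstanding: weight = 23932.22625/54230.69025 = 0.4413; after-tax cost = 4.41% × (1 − 21%) = 3.4839%.
WACC = 0.5587 × 14.9900% + 0.4413 × 3.4839% = 9.9123%.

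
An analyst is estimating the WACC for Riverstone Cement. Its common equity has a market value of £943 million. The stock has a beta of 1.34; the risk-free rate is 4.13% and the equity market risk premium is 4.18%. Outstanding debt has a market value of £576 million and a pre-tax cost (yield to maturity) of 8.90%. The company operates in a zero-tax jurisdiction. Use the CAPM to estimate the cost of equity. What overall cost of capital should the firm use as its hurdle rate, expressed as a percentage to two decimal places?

9.42%

Cost of equity via CAPM: Re = 4.13% + 1.34 × 4.18% = 9.7312%.
Total capital V = 943 + 576 = 1519.
Equity: weight = 943/1519 = 0.6208; cost = 9.7312%.
Debt: weight = 576/1519 = 0.3792; after-tax cost = 8.9% × (1 − 0%) = 8.9000%.
WACC = 0.6208 × 9.7312% + 0.3792 × 8.9000% = 9.4160%.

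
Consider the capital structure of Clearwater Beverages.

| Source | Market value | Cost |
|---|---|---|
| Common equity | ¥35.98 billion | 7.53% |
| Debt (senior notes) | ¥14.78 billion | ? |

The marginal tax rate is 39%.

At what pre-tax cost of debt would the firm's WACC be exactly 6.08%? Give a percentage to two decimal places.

Total capital V = 35.98 + 14.78 = 50.76.
Equity weight = 35.98/50.76 = 0.7088.
Senior notes weight = 14.78/50.76 = 0.2912.
Equity contribution = 0.7088 × 7.53% = 5.3375%.
Remaining for debt = 6.08% − 5.3375% = 0.7425%.
Rd × (1 − 39%) × 0.2912 = 0.7425%  ⇒  Rd = 4.1806%.

4.18%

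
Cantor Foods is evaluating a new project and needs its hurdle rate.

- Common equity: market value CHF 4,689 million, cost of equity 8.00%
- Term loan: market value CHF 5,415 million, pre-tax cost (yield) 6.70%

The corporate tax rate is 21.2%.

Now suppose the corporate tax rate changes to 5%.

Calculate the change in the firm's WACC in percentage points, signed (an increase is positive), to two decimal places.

Current WACC:
Total capital V = 4689 + 5415 = 10104.
Equity: weight = 4689/10104 = 0.4641; cost = 8%.
Term loan: weight = 5415/10104 = 0.5359; after-tax cost = 6.7% × (1 − 21.2%) = 5.2796%.
WACC = 0.4641 × 8.0000% + 0.5359 × 5.2796% = 6.5421%.
After the change:
Total capital V = 4689 + 5415 = 10104.
Equity: weight = 4689/10104 = 0.4641; cost = 8%.
Term loan: weight = 5415/10104 = 0.5359; after-tax cost = 6.7% × (1 − 5%) = 6.3650%.
WACC = 0.4641 × 8.0000% + 0.5359 × 6.3650% = 7.1238%.
Change in WACC = 7.1238% − 6.5421% = 0.5817 pp.

+0.58 pp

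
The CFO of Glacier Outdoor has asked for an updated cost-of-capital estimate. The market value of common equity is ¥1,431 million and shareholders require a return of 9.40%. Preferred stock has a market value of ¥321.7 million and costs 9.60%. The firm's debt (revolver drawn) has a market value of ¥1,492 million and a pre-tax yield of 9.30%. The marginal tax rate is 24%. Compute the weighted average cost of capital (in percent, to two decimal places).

Total capital V = 1431 + 321.7 + 1492 = 3244.7.
Equity: weight = 1431/3244.7 = 0.4410; cost = 9.4%.
Preferred: weight = 321.7/3244.7 = 0.0991; cost = 9.6%.
Revolver drawn: weight = 1492/3244.7 = 0.4598; after-tax cost = 9.3% × (1 − 24%) = 7.0680%.
WACC = 0.4410 × 9.4000% + 0.0991 × 9.6000% + 0.4598 × 7.0680% = 8.3475%.

8.35%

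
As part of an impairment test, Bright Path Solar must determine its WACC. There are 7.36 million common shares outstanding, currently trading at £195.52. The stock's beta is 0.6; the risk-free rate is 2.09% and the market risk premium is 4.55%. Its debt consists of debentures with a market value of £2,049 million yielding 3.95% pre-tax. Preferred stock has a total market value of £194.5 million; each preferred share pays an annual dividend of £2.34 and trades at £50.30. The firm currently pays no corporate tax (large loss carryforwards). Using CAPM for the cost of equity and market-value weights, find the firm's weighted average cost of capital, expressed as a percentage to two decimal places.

4.33%

Cost of equity via CAPM: Re = 2.09% + 0.6 × 4.55% = 4.8200%.
Cost of preferred: Rp = 2.34 / 50.3 = 4.6521%.
Market value of equity E = 195.52 × 7.36m = 1439.0272m.
Total capital V = 1439.0272 + 194.5 + 2049 = 3682.5272.
Equity: weight = 1439.0272/3682.5272 = 0.3908; cost = 4.82%.
Preferred: weight = 194.5/3682.5272 = 0.0528; cost = 4.6521%.
Debentures: weight = 2049/3682.5272 = 0.5564; after-tax cost = 3.95% × (1 − 0%) = 3.9500%.
WACC = 0.3908 × 4.8200% + 0.0528 × 4.6521% + 0.5564 × 3.9500% = 4.3271%.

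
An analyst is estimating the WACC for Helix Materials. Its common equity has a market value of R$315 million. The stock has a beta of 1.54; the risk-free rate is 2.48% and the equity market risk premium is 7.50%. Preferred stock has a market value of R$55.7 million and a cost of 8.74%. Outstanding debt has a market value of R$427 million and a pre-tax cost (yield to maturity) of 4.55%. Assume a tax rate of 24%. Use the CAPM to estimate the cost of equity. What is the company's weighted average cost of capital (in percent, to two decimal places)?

8.00%

Cost of equity via CAPM: Re = 2.48% + 1.54 × 7.5% = 14.0300%.
Total capital V = 315 + 55.7 + 427 = 797.7.
Equity: weight = 315/797.7 = 0.3949; cost = 14.03%.
Preferred: weight = 55.7/797.7 = 0.0698; cost = 8.74%.
Debt: weight = 427/797.7 = 0.5353; after-tax cost = 4.55% × (1 − 24%) = 3.4580%.
WACC = 0.3949 × 14.0300% + 0.0698 × 8.7400% + 0.5353 × 3.4580% = 8.0015%.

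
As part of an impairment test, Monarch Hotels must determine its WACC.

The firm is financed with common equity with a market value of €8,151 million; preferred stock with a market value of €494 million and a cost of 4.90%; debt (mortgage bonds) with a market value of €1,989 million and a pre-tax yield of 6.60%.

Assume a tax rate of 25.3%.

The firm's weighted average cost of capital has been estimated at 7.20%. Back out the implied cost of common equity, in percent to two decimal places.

Total capital V = 8151 + 494 + 1989 = 10634.
Equity weight = 8151/10634 = 0.7665.
Preferred weight = 494/10634 = 0.0465.
Mortgage bonds weight = 1989/10634 = 0.1870.
Debt contribution = 0.1870 × 6.6% × (1 − 25.3%) = 0.9222%.
Preferred contribution = 0.0465 × 4.9% = 0.2276%.
Required equity contribution = 7.2% − 1.1498% = 6.0502%.
Re = 6.0502% / 0.7665 = 7.8933%.

7.89%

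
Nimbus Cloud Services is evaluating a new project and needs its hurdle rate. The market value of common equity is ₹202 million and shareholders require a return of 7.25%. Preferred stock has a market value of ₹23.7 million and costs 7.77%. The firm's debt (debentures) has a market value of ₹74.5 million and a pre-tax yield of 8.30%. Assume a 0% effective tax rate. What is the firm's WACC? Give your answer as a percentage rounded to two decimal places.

7.55%

Total capital V = 202 + 23.7 + 74.5 = 300.2.
Equity: weight = 202/300.2 = 0.6729; cost = 7.25%.
Preferred: weight = 23.7/300.2 = 0.0789; cost = 7.77%.
Debentures: weight = 74.5/300.2 = 0.2482; after-tax cost = 8.3% × (1 − 0%) = 8.3000%.
WACC = 0.6729 × 7.2500% + 0.0789 × 7.7700% + 0.2482 × 8.3000% = 7.5516%.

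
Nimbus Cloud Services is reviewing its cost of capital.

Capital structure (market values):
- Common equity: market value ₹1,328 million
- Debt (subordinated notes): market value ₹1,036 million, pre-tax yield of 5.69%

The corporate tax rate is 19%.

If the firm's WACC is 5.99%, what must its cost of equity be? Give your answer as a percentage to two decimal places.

Total capital V = 1328 + 1036 = 2364.
Equity weight = 1328/2364 = 0.5618.
Subordinated notes weight = 1036/2364 = 0.4382.
Debt contribution = 0.4382 × 5.69% × (1 − 19%) = 2.0198%.
Required equity contribution = 5.99% − 2.0198% = 3.9702%.
Re = 3.9702% / 0.5618 = 7.0674%.

7.07%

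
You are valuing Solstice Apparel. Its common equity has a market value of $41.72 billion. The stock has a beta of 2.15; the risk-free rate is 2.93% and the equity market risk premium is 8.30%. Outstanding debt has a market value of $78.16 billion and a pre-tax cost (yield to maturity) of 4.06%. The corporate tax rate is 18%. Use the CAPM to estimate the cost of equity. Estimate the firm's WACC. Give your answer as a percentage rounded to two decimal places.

9.40%

Cost of equity via CAPM: Re = 2.93% + 2.15 × 8.3% = 20.7750%.
Total capital V = 41.72 + 78.16 = 119.88.
Equity: weight = 41.72/119.88 = 0.3480; cost = 20.775%.
Debt: weight = 78.16/119.88 = 0.6520; after-tax cost = 4.06% × (1 − 18%) = 3.3292%.
WACC = 0.3480 × 20.7750% + 0.6520 × 3.3292% = 9.4006%.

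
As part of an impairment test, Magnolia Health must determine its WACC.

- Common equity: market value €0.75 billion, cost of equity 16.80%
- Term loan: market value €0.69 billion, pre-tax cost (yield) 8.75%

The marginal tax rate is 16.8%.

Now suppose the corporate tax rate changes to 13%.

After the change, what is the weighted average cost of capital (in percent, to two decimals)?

12.40%

After the change:
Total capital V = 0.75 + 0.69 = 1.44.
Equity: weight = 0.75/1.44 = 0.5208; cost = 16.8%.
Term loan: weight = 0.69/1.44 = 0.4792; after-tax cost = 8.75% × (1 − 13%) = 7.6125%.
WACC = 0.5208 × 16.8000% + 0.4792 × 7.6125% = 12.3977%.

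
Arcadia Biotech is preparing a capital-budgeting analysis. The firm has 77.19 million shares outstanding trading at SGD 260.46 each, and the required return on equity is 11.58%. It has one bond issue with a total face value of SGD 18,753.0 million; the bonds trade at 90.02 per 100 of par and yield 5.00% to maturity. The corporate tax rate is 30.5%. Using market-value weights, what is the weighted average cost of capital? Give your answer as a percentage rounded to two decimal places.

Market value of equity E = 260.46 × 77.19m = 20104.9074m. Market value of debt D = 18753m × 90.02/100 = 16881.4506m.
Total capital V = 20104.9074 + 16881.4506 = 36986.358.
Equity: weight = 20104.9074/36986.358 = 0.5436; cost = 11.58%.
Bonds outstanding: weight = 16881.4506/36986.358 = 0.4564; after-tax cost = 5% × (1 − 30.5%) = 3.4750%.
WACC = 0.5436 × 11.5800% + 0.4564 × 3.4750% = 7.8807%.

7.88%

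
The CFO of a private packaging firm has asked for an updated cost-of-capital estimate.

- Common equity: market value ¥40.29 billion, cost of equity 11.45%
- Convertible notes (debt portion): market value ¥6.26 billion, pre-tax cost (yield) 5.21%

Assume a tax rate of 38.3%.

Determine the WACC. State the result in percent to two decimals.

10.34%

Total capital V = 40.29 + 6.26 = 46.55.
Equity: weight = 40.29/46.55 = 0.8655; cost = 11.45%.
Convertible notes (debt portion): weight = 6.26/46.55 = 0.1345; after-tax cost = 5.21% × (1 − 38.3%) = 3.2146%.
WACC = 0.8655 × 11.4500% + 0.1345 × 3.2146% = 10.3425%.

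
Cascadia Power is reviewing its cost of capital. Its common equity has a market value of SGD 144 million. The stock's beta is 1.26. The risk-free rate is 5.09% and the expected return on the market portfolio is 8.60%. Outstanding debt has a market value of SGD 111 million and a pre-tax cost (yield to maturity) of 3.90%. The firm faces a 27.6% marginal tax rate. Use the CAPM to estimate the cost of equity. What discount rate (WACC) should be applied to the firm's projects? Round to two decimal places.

Market risk premium = 8.6% − 5.09% = 3.51%.
Cost of equity via CAPM: Re = 5.09% + 1.26 × 3.51% = 9.5126%.
Total capital V = 144 + 111 = 255.
Equity: weight = 144/255 = 0.5647; cost = 9.5126%.
Debt: weight = 111/255 = 0.4353; after-tax cost = 3.9% × (1 − 27.6%) = 2.8236%.
WACC = 0.5647 × 9.5126% + 0.4353 × 2.8236% = 6.6009%.

6.60%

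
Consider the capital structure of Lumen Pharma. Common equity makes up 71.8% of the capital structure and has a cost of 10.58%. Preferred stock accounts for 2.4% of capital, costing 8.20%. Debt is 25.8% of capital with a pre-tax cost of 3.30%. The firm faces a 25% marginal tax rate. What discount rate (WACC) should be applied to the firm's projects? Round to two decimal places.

After-tax cost of debt = 3.3% × (1 − 25%) = 2.4750%.
WACC = 0.718 × 10.5800% + 0.024 × 8.2000% + 0.258 × 2.4750% = 8.4318%.

8.43%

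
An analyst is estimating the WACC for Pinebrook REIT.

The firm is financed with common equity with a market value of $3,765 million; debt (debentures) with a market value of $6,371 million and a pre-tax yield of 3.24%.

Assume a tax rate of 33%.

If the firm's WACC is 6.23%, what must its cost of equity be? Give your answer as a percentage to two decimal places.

Total capital V = 3765 + 6371 = 10136.
Equity weight = 3765/10136 = 0.3714.
Debentures weight = 6371/10136 = 0.6286.
Debt contribution = 0.6286 × 3.24% × (1 − 33%) = 1.3645%.
Required equity contribution = 6.23% − 1.3645% = 4.8655%.
Re = 4.8655% / 0.3714 = 13.0988%.

13.10%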